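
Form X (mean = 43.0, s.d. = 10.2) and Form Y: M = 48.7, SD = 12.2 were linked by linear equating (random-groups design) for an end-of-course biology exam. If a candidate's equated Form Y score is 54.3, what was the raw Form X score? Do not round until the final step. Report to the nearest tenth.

47.7

Invert y = (SD_Y/SD_X)(x − M_X) + M_Y:
x = (SD_X/SD_Y)(y − M_Y) + M_X = (10.2/12.2)(54.3 − 48.7) + 43.0
x = 0.836066 × 5.600 + 43.0 = 47.7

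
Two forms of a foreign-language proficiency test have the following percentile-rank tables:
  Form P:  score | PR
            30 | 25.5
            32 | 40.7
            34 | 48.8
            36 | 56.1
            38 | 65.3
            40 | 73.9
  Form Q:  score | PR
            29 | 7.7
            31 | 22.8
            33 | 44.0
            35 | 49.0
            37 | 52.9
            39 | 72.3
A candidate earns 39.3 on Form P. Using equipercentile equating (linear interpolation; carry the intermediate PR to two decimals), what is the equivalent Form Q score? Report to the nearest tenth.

PR of 39.3 on Form P: 65.3 + (39.3 − 38)/(40 − 38) × (73.9 − 65.3) = 70.89
On Form Q, PR 70.89 falls between score 37 (PR 52.9) and 39 (PR 72.3).
Interpolate: 37 + (70.89 − 52.9)/(72.3 − 52.9) × (39 − 37) = 38.9

38.9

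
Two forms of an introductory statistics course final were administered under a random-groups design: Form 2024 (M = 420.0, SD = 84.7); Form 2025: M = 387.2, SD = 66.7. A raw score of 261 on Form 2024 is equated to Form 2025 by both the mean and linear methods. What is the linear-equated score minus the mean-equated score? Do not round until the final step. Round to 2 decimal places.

33.79

Mean-equated: 261 + (387.2 − 420.0) = 228.20
Linear-equated: (66.7/84.7)(261 − 420.0) + 387.2 = 261.990
Difference = 261.990 − 228.20 = 33.79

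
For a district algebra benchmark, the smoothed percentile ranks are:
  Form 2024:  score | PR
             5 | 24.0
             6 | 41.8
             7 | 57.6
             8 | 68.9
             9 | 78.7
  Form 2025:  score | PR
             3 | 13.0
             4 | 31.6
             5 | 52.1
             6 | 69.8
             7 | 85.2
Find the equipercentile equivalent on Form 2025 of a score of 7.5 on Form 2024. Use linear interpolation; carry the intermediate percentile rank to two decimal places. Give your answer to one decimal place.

PR of 7.5 on Form 2024: 57.6 + (7.5 − 7)/(8 − 7) × (68.9 − 57.6) = 63.25
On Form 2025, PR 63.25 falls between score 5 (PR 52.1) and 6 (PR 69.8).
Interpolate: 5 + (63.25 − 52.1)/(69.8 − 52.1) × (6 − 5) = 5.6

5.6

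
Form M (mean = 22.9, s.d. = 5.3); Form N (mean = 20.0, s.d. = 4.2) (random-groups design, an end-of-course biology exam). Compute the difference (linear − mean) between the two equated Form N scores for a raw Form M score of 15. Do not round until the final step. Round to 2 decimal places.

1.64

Mean-equated: 15 + (20.0 − 22.9) = 12.10
Linear-equated: (4.2/5.3)(15 − 22.9) + 20.0 = 13.740
Difference = 13.740 − 12.10 = 1.64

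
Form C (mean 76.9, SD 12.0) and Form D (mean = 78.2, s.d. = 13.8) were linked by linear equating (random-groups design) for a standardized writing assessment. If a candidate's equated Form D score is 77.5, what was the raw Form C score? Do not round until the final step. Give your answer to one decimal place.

76.3

Invert y = (SD_Y/SD_X)(x − M_X) + M_Y:
x = (SD_X/SD_Y)(y − M_Y) + M_X = (12.0/13.8)(77.5 − 78.2) + 76.9
x = 0.869565 × -0.700 + 76.9 = 76.3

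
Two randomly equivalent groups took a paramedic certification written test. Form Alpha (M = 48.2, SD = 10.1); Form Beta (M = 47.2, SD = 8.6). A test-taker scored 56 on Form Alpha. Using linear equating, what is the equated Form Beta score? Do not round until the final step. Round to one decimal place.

Linear equating: y = (SD_Y/SD_X)(x − M_X) + M_Y
y = (8.6/10.1)(56 − 48.2) + 47.2
y = 0.851485 × 7.8 + 47.2 = 6.6416 + 47.2 = 53.8

53.8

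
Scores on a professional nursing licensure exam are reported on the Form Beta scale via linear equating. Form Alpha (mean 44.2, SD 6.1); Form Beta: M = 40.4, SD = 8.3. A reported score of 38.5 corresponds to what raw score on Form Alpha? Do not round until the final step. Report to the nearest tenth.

42.8

Invert y = (SD_Y/SD_X)(x − M_X) + M_Y:
x = (SD_X/SD_Y)(y − M_Y) + M_X = (6.1/8.3)(38.5 − 40.4) + 44.2
x = 0.734940 × -1.900 + 44.2 = 42.8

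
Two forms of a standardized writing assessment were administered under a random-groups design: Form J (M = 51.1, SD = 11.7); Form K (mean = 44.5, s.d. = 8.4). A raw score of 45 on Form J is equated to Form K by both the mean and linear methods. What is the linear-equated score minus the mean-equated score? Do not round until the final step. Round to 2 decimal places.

Mean-equated: 45 + (44.5 − 51.1) = 38.40
Linear-equated: (8.4/11.7)(45 − 51.1) + 44.5 = 40.121
Difference = 40.121 − 38.40 = 1.72

1.72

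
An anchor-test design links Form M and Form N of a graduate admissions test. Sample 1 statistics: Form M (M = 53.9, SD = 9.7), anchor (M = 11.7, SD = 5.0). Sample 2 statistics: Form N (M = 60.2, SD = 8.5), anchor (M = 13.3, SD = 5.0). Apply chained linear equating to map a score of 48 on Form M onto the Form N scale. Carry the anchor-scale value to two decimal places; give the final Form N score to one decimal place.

Form M → anchor (Sample 1): v = (5.0/9.7)(48 − 53.9) + 11.7 = 8.66
anchor → Form N (Sample 2): y = (8.5/5.0)(8.66 − 13.3) + 60.2 = 52.3

52.3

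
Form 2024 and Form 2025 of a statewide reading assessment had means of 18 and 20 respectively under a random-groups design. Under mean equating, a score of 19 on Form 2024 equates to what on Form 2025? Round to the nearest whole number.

Mean equating: y = x + (M_Y − M_X) = 19 + (20 − 18) = 21

21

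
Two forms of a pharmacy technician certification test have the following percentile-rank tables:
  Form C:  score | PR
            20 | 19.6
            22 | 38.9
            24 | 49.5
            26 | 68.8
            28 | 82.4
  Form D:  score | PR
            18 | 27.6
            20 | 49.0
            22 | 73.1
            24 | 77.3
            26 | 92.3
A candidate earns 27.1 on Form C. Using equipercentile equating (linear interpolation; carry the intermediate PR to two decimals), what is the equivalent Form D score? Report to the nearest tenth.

PR of 27.1 on Form C: 68.8 + (27.1 − 26)/(28 − 26) × (82.4 − 68.8) = 76.28
On Form D, PR 76.28 falls between score 22 (PR 73.1) and 24 (PR 77.3).
Interpolate: 22 + (76.28 − 73.1)/(77.3 − 73.1) × (24 − 22) = 23.5

23.5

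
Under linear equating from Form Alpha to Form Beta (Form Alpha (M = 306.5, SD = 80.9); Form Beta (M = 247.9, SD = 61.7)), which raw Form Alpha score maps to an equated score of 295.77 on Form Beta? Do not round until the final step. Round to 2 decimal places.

369.27

Invert y = (SD_Y/SD_X)(x − M_X) + M_Y:
x = (SD_X/SD_Y)(y − M_Y) + M_X = (80.9/61.7)(295.77 − 247.9) + 306.5
x = 1.311183 × 47.870 + 306.5 = 369.27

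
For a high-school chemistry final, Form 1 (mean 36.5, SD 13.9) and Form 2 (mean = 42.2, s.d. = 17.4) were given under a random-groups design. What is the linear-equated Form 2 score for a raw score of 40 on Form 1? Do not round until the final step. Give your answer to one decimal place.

Linear equating: y = (SD_Y/SD_X)(x − M_X) + M_Y
y = (17.4/13.9)(40 − 36.5) + 42.2
y = 1.251799 × 3.5 + 42.2 = 4.3813 + 42.2 = 46.6

46.6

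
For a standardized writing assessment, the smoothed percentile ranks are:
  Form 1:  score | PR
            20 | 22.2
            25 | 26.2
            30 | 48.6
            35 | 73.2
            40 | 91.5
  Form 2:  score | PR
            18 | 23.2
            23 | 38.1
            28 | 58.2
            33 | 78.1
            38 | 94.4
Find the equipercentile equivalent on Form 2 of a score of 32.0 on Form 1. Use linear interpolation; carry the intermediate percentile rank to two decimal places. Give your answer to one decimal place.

PR of 32.0 on Form 1: 48.6 + (32.0 − 30)/(35 − 30) × (73.2 − 48.6) = 58.44
On Form 2, PR 58.44 falls between score 28 (PR 58.2) and 33 (PR 78.1).
Interpolate: 28 + (58.44 − 58.2)/(78.1 − 58.2) × (33 − 28) = 28.1

28.1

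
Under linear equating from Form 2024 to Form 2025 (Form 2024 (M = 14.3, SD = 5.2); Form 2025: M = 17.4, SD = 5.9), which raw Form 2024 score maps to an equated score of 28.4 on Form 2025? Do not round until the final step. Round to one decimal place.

Invert y = (SD_Y/SD_X)(x − M_X) + M_Y:
x = (SD_X/SD_Y)(y − M_Y) + M_X = (5.2/5.9)(28.4 − 17.4) + 14.3
x = 0.881356 × 11.000 + 14.3 = 24.0

24.0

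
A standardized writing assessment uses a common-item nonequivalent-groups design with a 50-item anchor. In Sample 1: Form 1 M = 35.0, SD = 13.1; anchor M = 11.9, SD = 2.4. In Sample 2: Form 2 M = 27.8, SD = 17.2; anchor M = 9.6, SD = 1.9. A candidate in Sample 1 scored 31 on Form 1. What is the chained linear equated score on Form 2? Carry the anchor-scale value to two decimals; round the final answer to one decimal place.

Form 1 → anchor (Sample 1): v = (2.4/13.1)(31 − 35.0) + 11.9 = 11.17
anchor → Form 2 (Sample 2): y = (17.2/1.9)(11.17 − 9.6) + 27.8 = 42.0

42.0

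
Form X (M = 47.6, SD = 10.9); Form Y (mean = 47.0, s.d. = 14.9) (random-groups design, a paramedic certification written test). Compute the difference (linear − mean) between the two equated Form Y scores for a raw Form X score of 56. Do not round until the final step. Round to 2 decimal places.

Mean-equated: 56 + (47.0 − 47.6) = 55.40
Linear-equated: (14.9/10.9)(56 − 47.6) + 47.0 = 58.483
Difference = 58.483 − 55.40 = 3.08

3.08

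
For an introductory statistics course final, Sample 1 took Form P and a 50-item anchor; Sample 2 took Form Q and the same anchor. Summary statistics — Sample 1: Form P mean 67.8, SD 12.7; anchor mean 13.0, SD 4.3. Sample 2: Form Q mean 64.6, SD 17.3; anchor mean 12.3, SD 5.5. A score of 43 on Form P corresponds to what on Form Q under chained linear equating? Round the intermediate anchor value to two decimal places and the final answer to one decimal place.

Form P → anchor (Sample 1): v = (4.3/12.7)(43 − 67.8) + 13.0 = 4.60
anchor → Form Q (Sample 2): y = (17.3/5.5)(4.60 − 12.3) + 64.6 = 40.4

40.4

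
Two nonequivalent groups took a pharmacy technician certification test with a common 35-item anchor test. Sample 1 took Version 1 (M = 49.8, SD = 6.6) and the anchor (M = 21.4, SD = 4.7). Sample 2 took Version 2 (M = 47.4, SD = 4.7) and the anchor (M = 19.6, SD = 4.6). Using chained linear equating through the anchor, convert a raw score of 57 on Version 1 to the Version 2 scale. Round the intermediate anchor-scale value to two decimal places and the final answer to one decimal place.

Version 1 → anchor (Sample 1): v = (4.7/6.6)(57 − 49.8) + 21.4 = 26.53
anchor → Version 2 (Sample 2): y = (4.7/4.6)(26.53 − 19.6) + 47.4 = 54.5

54.5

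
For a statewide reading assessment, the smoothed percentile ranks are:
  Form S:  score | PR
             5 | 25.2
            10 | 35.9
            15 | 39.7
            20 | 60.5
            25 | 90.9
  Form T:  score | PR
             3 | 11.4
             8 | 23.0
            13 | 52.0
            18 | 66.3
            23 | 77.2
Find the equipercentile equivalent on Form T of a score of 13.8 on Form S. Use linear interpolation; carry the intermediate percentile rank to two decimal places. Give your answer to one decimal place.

10.7

PR of 13.8 on Form S: 35.9 + (13.8 − 10)/(15 − 10) × (39.7 − 35.9) = 38.79
On Form T, PR 38.79 falls between score 8 (PR 23.0) and 13 (PR 52.0).
Interpolate: 8 + (38.79 − 23.0)/(52.0 − 23.0) × (13 − 8) = 10.7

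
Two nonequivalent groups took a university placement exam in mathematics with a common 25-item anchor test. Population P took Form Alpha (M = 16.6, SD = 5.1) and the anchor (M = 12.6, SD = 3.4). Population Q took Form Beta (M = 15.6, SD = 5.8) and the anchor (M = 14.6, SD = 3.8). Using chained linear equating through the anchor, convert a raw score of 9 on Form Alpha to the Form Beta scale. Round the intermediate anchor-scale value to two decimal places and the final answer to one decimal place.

4.8

Form Alpha → anchor (Population P): v = (3.4/5.1)(9 − 16.6) + 12.6 = 7.53
anchor → Form Beta (Population Q): y = (5.8/3.8)(7.53 − 14.6) + 15.6 = 4.8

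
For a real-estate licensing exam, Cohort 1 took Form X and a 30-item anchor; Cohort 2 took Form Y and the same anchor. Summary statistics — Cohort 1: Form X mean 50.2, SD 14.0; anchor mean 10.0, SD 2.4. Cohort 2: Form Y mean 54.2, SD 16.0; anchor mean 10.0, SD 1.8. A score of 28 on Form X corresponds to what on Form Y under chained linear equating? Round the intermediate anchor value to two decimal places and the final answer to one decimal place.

20.3

Form X → anchor (Cohort 1): v = (2.4/14.0)(28 − 50.2) + 10.0 = 6.19
anchor → Form Y (Cohort 2): y = (16.0/1.8)(6.19 − 10.0) + 54.2 = 20.3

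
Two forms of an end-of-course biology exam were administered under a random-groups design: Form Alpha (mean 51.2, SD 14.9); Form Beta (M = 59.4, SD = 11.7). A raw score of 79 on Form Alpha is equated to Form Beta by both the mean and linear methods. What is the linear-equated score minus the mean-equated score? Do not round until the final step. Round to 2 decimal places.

Mean-equated: 79 + (59.4 − 51.2) = 87.20
Linear-equated: (11.7/14.9)(79 − 51.2) + 59.4 = 81.230
Difference = 81.230 − 87.20 = -5.97

-5.97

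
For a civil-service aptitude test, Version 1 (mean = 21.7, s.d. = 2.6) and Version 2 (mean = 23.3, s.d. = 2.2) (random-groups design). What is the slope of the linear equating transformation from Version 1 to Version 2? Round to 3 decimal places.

0.846

A = SD_Y / SD_X = 2.2 / 2.6 = 0.846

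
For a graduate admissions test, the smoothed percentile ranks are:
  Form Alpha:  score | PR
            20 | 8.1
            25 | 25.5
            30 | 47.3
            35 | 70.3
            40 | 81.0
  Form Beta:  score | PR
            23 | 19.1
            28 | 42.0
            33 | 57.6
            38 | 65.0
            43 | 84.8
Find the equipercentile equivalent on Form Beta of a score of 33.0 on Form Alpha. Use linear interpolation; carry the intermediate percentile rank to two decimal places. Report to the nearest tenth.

PR of 33.0 on Form Alpha: 47.3 + (33.0 − 30)/(35 − 30) × (70.3 − 47.3) = 61.10
On Form Beta, PR 61.10 falls between score 33 (PR 57.6) and 38 (PR 65.0).
Interpolate: 33 + (61.10 − 57.6)/(65.0 − 57.6) × (38 − 33) = 35.4

35.4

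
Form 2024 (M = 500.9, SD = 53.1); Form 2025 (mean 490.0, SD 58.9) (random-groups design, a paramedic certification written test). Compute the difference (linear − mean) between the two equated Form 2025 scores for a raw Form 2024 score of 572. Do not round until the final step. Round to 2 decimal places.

Mean-equated: 572 + (490.0 − 500.9) = 561.10
Linear-equated: (58.9/53.1)(572 − 500.9) + 490.0 = 568.866
Difference = 568.866 − 561.10 = 7.77

7.77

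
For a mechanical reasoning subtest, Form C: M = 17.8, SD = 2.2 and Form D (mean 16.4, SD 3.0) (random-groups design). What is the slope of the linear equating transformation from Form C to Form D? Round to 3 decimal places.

A = SD_Y / SD_X = 3.0 / 2.2 = 1.364

1.364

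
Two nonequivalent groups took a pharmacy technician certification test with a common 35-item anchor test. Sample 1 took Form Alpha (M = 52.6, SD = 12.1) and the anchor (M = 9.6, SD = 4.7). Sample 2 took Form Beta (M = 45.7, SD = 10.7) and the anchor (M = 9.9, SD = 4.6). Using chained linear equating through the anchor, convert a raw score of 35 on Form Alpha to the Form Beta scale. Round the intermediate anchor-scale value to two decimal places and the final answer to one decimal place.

Form Alpha → anchor (Sample 1): v = (4.7/12.1)(35 − 52.6) + 9.6 = 2.76
anchor → Form Beta (Sample 2): y = (10.7/4.6)(2.76 − 9.9) + 45.7 = 29.1

29.1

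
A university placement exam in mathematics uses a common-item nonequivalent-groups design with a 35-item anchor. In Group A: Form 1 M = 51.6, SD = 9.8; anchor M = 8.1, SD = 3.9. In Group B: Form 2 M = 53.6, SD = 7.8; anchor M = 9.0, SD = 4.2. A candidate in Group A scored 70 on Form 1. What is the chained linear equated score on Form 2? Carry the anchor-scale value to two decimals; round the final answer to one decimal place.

Form 1 → anchor (Group A): v = (3.9/9.8)(70 − 51.6) + 8.1 = 15.42
anchor → Form 2 (Group B): y = (7.8/4.2)(15.42 − 9.0) + 53.6 = 65.5

65.5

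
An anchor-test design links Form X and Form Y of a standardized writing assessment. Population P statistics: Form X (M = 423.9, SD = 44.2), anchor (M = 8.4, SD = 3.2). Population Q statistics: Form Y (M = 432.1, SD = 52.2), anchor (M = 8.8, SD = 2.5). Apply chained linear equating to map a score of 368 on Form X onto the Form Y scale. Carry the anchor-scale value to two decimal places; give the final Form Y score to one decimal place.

339.2

Form X → anchor (Population P): v = (3.2/44.2)(368 − 423.9) + 8.4 = 4.35
anchor → Form Y (Population Q): y = (52.2/2.5)(4.35 − 8.8) + 432.1 = 339.2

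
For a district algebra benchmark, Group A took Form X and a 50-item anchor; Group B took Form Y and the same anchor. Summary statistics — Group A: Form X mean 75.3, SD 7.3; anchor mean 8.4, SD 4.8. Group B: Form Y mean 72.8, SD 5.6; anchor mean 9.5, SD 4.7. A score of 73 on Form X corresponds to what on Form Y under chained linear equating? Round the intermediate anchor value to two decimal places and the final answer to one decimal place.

Form X → anchor (Group A): v = (4.8/7.3)(73 − 75.3) + 8.4 = 6.89
anchor → Form Y (Group B): y = (5.6/4.7)(6.89 − 9.5) + 72.8 = 69.7

69.7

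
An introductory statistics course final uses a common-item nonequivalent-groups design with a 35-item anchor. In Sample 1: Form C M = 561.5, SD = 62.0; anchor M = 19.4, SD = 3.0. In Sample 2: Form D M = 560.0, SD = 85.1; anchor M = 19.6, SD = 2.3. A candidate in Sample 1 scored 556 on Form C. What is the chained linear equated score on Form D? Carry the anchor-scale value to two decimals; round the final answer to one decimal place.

542.6

Form C → anchor (Sample 1): v = (3.0/62.0)(556 − 561.5) + 19.4 = 19.13
anchor → Form D (Sample 2): y = (85.1/2.3)(19.13 − 19.6) + 560.0 = 542.6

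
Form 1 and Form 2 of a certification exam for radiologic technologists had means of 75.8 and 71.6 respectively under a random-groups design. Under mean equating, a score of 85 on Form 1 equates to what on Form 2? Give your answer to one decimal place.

80.8

Mean equating: y = x + (M_Y − M_X) = 85 + (71.6 − 75.8) = 80.8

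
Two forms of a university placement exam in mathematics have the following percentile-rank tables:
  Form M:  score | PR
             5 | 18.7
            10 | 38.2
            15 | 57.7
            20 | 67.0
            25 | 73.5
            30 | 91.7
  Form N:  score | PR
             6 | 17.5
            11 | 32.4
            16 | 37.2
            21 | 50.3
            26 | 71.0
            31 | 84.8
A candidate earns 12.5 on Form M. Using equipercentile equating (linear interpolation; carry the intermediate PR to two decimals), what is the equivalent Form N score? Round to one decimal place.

20.1

PR of 12.5 on Form M: 38.2 + (12.5 − 10)/(15 − 10) × (57.7 − 38.2) = 47.95
On Form N, PR 47.95 falls between score 16 (PR 37.2) and 21 (PR 50.3).
Interpolate: 16 + (47.95 − 37.2)/(50.3 − 37.2) × (21 − 16) = 20.1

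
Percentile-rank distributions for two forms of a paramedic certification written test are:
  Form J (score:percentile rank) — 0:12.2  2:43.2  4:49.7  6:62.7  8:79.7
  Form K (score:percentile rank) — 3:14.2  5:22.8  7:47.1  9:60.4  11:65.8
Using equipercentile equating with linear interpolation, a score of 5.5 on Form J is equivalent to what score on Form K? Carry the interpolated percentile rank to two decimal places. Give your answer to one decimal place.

PR of 5.5 on Form J: 49.7 + (5.5 − 4)/(6 − 4) × (62.7 − 49.7) = 59.45
On Form K, PR 59.45 falls between score 7 (PR 47.1) and 9 (PR 60.4).
Interpolate: 7 + (59.45 − 47.1)/(60.4 − 47.1) × (9 − 7) = 8.9

8.9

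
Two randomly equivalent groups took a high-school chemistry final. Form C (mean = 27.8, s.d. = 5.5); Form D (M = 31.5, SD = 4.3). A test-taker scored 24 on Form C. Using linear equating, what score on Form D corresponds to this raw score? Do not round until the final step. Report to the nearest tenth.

Linear equating: y = (SD_Y/SD_X)(x − M_X) + M_Y
y = (4.3/5.5)(24 − 27.8) + 31.5
y = 0.781818 × -3.8 + 31.5 = -2.9709 + 31.5 = 28.5

28.5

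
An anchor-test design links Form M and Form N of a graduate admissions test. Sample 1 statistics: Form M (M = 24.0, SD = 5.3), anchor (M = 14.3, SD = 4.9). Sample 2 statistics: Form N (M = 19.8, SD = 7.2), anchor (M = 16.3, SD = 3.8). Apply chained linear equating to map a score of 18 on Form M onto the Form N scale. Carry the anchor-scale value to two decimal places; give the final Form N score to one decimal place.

5.5

Form M → anchor (Sample 1): v = (4.9/5.3)(18 − 24.0) + 14.3 = 8.75
anchor → Form N (Sample 2): y = (7.2/3.8)(8.75 − 16.3) + 19.8 = 5.5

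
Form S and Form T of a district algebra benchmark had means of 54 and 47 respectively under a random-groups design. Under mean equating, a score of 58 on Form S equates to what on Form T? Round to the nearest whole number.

51

Mean equating: y = x + (M_Y − M_X) = 58 + (47 − 54) = 51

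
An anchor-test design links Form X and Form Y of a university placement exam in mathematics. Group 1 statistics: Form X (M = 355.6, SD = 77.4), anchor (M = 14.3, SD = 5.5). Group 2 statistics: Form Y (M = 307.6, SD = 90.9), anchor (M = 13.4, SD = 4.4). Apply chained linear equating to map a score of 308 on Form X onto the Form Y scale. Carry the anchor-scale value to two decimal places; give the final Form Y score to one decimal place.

256.4

Form X → anchor (Group 1): v = (5.5/77.4)(308 − 355.6) + 14.3 = 10.92
anchor → Form Y (Group 2): y = (90.9/4.4)(10.92 − 13.4) + 307.6 = 256.4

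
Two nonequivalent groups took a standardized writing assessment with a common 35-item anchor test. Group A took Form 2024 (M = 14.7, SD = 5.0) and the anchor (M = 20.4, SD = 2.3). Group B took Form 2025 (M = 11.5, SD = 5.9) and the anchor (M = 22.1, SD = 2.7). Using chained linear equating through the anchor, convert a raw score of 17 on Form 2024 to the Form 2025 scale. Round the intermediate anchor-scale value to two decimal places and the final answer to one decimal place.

10.1

Form 2024 → anchor (Group A): v = (2.3/5.0)(17 − 14.7) + 20.4 = 21.46
anchor → Form 2025 (Group B): y = (5.9/2.7)(21.46 − 22.1) + 11.5 = 10.1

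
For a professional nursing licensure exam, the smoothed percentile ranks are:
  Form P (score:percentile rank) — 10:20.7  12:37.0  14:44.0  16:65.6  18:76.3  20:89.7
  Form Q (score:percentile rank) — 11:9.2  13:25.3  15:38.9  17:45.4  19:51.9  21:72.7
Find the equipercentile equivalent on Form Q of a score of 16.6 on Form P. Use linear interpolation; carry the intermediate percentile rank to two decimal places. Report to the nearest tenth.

PR of 16.6 on Form P: 65.6 + (16.6 − 16)/(18 − 16) × (76.3 − 65.6) = 68.81
On Form Q, PR 68.81 falls between score 19 (PR 51.9) and 21 (PR 72.7).
Interpolate: 19 + (68.81 − 51.9)/(72.7 − 51.9) × (21 − 19) = 20.6

20.6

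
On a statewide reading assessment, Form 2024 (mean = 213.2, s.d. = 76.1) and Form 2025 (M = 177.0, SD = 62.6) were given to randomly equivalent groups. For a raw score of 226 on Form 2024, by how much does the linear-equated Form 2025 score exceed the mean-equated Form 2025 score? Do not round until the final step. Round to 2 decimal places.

Mean-equated: 226 + (177.0 − 213.2) = 189.80
Linear-equated: (62.6/76.1)(226 − 213.2) + 177.0 = 187.529
Difference = 187.529 − 189.80 = -2.27

-2.27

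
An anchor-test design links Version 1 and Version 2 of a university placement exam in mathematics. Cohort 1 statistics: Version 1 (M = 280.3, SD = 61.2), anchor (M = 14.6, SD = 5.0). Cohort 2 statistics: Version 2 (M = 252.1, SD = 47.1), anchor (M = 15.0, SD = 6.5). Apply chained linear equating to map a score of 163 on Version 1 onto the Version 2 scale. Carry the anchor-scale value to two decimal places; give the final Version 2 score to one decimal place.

Version 1 → anchor (Cohort 1): v = (5.0/61.2)(163 − 280.3) + 14.6 = 5.02
anchor → Version 2 (Cohort 2): y = (47.1/6.5)(5.02 − 15.0) + 252.1 = 179.8

179.8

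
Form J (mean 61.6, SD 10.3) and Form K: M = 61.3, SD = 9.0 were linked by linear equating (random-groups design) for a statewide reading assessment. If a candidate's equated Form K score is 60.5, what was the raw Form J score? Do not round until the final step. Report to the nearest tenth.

Invert y = (SD_Y/SD_X)(x − M_X) + M_Y:
x = (SD_X/SD_Y)(y − M_Y) + M_X = (10.3/9.0)(60.5 − 61.3) + 61.6
x = 1.144444 × -0.800 + 61.6 = 60.7

60.7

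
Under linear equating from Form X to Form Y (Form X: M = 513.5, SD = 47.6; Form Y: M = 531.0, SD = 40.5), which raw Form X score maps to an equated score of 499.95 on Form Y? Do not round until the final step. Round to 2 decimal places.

477.01

Invert y = (SD_Y/SD_X)(x − M_X) + M_Y:
x = (SD_X/SD_Y)(y − M_Y) + M_X = (47.6/40.5)(499.95 − 531.0) + 513.5
x = 1.175309 × -31.050 + 513.5 = 477.01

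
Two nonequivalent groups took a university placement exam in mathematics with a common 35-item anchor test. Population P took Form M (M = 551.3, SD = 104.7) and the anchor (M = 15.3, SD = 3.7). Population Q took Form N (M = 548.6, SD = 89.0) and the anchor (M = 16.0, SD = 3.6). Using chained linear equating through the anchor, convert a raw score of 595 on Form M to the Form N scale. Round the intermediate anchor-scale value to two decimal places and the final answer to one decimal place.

569.4

Form M → anchor (Population P): v = (3.7/104.7)(595 − 551.3) + 15.3 = 16.84
anchor → Form N (Population Q): y = (89.0/3.6)(16.84 − 16.0) + 548.6 = 569.4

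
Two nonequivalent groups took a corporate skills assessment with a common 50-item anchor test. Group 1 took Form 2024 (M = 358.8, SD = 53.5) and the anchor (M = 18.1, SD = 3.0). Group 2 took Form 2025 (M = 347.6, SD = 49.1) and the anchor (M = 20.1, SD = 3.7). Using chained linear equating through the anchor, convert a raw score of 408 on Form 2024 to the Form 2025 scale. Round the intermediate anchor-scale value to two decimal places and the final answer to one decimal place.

357.7

Form 2024 → anchor (Group 1): v = (3.0/53.5)(408 − 358.8) + 18.1 = 20.86
anchor → Form 2025 (Group 2): y = (49.1/3.7)(20.86 − 20.1) + 347.6 = 357.7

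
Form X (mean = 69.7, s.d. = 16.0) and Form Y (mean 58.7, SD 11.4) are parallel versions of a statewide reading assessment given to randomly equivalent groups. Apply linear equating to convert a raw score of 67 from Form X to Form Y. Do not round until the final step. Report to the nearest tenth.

Linear equating: y = (SD_Y/SD_X)(x − M_X) + M_Y
y = (11.4/16.0)(67 − 69.7) + 58.7
y = 0.712500 × -2.7 + 58.7 = -1.9238 + 58.7 = 56.8

56.8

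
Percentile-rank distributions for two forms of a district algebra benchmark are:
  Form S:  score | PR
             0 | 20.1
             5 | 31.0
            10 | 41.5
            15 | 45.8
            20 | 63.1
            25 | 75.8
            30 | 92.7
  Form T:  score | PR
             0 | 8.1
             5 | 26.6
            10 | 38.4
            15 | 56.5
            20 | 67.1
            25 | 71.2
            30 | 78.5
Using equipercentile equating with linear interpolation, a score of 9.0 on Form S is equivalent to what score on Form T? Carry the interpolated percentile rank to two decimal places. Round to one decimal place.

10.3

PR of 9.0 on Form S: 31.0 + (9.0 − 5)/(10 − 5) × (41.5 − 31.0) = 39.40
On Form T, PR 39.40 falls between score 10 (PR 38.4) and 15 (PR 56.5).
Interpolate: 10 + (39.40 − 38.4)/(56.5 − 38.4) × (15 − 10) = 10.3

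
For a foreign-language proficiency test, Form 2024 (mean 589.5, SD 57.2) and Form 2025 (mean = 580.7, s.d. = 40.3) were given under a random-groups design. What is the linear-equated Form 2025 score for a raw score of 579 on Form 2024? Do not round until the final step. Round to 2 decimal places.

Linear equating: y = (SD_Y/SD_X)(x − M_X) + M_Y
y = (40.3/57.2)(579 − 589.5) + 580.7
y = 0.704545 × -10.5 + 580.7 = -7.3977 + 580.7 = 573.30

573.30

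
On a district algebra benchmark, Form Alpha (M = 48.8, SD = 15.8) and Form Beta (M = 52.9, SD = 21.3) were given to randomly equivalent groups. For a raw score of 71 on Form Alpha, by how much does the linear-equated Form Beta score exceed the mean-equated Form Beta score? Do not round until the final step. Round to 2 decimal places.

7.73

Mean-equated: 71 + (52.9 − 48.8) = 75.10
Linear-equated: (21.3/15.8)(71 − 48.8) + 52.9 = 82.828
Difference = 82.828 − 75.10 = 7.73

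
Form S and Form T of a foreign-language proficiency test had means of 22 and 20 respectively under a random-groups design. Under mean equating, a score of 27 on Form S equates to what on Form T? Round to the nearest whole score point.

Mean equating: y = x + (M_Y − M_X) = 27 + (20 − 22) = 25

25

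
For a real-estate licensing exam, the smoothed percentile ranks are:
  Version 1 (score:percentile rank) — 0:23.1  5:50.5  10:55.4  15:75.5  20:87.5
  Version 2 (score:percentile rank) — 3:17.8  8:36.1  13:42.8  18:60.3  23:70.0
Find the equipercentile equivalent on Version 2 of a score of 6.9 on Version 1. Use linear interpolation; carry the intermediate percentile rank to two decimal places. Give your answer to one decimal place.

15.7

PR of 6.9 on Version 1: 50.5 + (6.9 − 5)/(10 − 5) × (55.4 − 50.5) = 52.36
On Version 2, PR 52.36 falls between score 13 (PR 42.8) and 18 (PR 60.3).
Interpolate: 13 + (52.36 − 42.8)/(60.3 − 42.8) × (18 − 13) = 15.7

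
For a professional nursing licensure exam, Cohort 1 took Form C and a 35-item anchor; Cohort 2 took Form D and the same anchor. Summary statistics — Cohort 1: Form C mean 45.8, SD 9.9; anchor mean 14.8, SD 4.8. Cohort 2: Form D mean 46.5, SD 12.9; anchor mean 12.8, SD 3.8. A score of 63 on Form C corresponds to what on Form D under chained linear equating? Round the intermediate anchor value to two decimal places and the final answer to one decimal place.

Form C → anchor (Cohort 1): v = (4.8/9.9)(63 − 45.8) + 14.8 = 23.14
anchor → Form D (Cohort 2): y = (12.9/3.8)(23.14 − 12.8) + 46.5 = 81.6

81.6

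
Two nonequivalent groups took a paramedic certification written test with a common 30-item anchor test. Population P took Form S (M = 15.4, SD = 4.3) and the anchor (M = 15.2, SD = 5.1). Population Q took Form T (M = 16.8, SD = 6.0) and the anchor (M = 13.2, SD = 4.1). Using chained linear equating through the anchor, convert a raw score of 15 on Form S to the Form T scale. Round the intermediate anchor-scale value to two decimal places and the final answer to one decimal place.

19.0

Form S → anchor (Population P): v = (5.1/4.3)(15 − 15.4) + 15.2 = 14.73
anchor → Form T (Population Q): y = (6.0/4.1)(14.73 − 13.2) + 16.8 = 19.0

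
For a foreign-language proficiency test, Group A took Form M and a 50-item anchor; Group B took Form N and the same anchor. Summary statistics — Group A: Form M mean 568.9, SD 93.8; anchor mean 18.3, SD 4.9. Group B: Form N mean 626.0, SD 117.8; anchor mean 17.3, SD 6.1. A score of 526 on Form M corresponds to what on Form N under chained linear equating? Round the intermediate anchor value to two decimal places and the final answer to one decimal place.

Form M → anchor (Group A): v = (4.9/93.8)(526 − 568.9) + 18.3 = 16.06
anchor → Form N (Group B): y = (117.8/6.1)(16.06 − 17.3) + 626.0 = 602.1

602.1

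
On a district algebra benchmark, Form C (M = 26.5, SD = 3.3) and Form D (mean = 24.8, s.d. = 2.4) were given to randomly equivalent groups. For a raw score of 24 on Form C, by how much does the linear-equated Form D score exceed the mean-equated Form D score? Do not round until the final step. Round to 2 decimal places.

0.68

Mean-equated: 24 + (24.8 − 26.5) = 22.30
Linear-equated: (2.4/3.3)(24 − 26.5) + 24.8 = 22.982
Difference = 22.982 − 22.30 = 0.68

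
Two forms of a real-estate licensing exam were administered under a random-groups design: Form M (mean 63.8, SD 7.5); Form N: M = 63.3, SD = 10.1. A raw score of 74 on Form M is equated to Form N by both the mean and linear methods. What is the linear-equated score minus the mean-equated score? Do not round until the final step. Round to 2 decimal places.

Mean-equated: 74 + (63.3 − 63.8) = 73.50
Linear-equated: (10.1/7.5)(74 − 63.8) + 63.3 = 77.036
Difference = 77.036 − 73.50 = 3.54

3.54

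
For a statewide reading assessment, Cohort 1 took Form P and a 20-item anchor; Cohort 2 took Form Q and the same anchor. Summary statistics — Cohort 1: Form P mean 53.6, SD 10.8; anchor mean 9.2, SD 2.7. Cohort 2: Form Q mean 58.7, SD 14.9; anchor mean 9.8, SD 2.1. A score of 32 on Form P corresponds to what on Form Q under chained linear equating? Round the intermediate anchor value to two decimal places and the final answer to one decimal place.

Form P → anchor (Cohort 1): v = (2.7/10.8)(32 − 53.6) + 9.2 = 3.80
anchor → Form Q (Cohort 2): y = (14.9/2.1)(3.80 − 9.8) + 58.7 = 16.1

16.1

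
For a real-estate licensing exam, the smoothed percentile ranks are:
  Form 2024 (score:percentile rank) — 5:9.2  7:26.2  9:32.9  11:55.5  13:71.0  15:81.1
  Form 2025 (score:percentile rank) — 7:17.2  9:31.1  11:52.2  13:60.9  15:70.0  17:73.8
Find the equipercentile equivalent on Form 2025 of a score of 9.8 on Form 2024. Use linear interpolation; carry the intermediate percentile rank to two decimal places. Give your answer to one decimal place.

10.0

PR of 9.8 on Form 2024: 32.9 + (9.8 − 9)/(11 − 9) × (55.5 − 32.9) = 41.94
On Form 2025, PR 41.94 falls between score 9 (PR 31.1) and 11 (PR 52.2).
Interpolate: 9 + (41.94 − 31.1)/(52.2 − 31.1) × (11 − 9) = 10.0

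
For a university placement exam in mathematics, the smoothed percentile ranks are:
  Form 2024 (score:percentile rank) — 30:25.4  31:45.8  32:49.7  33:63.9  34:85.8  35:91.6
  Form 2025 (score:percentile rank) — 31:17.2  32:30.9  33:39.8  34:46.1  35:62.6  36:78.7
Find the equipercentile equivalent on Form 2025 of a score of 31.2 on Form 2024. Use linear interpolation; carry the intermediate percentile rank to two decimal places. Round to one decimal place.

PR of 31.2 on Form 2024: 45.8 + (31.2 − 31)/(32 − 31) × (49.7 − 45.8) = 46.58
On Form 2025, PR 46.58 falls between score 34 (PR 46.1) and 35 (PR 62.6).
Interpolate: 34 + (46.58 − 46.1)/(62.6 − 46.1) × (35 − 34) = 34.0

34.0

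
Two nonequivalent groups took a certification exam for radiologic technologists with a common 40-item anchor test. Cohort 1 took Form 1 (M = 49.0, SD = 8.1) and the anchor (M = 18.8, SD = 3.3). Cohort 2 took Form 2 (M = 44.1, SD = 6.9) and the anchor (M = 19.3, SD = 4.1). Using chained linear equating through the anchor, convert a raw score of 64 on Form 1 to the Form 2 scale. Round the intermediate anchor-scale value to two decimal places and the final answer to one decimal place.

53.5

Form 1 → anchor (Cohort 1): v = (3.3/8.1)(64 − 49.0) + 18.8 = 24.91
anchor → Form 2 (Cohort 2): y = (6.9/4.1)(24.91 − 19.3) + 44.1 = 53.5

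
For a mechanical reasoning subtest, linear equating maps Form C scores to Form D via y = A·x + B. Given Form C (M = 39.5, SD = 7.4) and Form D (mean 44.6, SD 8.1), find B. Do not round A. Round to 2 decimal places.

A = SD_Y / SD_X = 8.1 / 7.4 = 1.094595
B = M_Y − A·M_X = 44.6 − 1.094595 × 39.5 = 1.36

1.36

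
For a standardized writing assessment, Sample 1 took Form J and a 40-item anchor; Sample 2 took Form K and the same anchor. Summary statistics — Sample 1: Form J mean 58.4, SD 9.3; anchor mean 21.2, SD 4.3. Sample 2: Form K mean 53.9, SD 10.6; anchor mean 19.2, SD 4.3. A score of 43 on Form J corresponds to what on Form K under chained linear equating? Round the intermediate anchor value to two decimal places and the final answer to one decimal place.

41.3

Form J → anchor (Sample 1): v = (4.3/9.3)(43 − 58.4) + 21.2 = 14.08
anchor → Form K (Sample 2): y = (10.6/4.3)(14.08 − 19.2) + 53.9 = 41.3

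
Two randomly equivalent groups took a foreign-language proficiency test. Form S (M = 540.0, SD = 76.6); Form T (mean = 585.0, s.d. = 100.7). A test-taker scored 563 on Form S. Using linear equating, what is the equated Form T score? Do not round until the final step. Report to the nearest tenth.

Linear equating: y = (SD_Y/SD_X)(x − M_X) + M_Y
y = (100.7/76.6)(563 − 540.0) + 585.0
y = 1.314621 × 23.0 + 585.0 = 30.2363 + 585.0 = 615.2

615.2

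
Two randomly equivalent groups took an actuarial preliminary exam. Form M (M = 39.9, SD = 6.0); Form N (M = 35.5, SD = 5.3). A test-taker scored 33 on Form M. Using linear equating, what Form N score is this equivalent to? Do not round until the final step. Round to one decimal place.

Linear equating: y = (SD_Y/SD_X)(x − M_X) + M_Y
y = (5.3/6.0)(33 − 39.9) + 35.5
y = 0.883333 × -6.9 + 35.5 = -6.0950 + 35.5 = 29.4

29.4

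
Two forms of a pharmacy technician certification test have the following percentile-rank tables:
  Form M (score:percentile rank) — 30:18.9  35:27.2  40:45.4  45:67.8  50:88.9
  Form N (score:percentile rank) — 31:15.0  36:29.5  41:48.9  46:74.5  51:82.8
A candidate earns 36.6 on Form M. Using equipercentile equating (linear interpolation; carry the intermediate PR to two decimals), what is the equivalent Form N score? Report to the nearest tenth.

36.9

PR of 36.6 on Form M: 27.2 + (36.6 − 35)/(40 − 35) × (45.4 − 27.2) = 33.02
On Form N, PR 33.02 falls between score 36 (PR 29.5) and 41 (PR 48.9).
Interpolate: 36 + (33.02 − 29.5)/(48.9 − 29.5) × (41 − 36) = 36.9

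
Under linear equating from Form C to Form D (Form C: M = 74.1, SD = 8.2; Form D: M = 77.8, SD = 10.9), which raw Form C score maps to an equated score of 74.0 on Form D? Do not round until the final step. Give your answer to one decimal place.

Invert y = (SD_Y/SD_X)(x − M_X) + M_Y:
x = (SD_X/SD_Y)(y − M_Y) + M_X = (8.2/10.9)(74.0 − 77.8) + 74.1
x = 0.752294 × -3.800 + 74.1 = 71.2

71.2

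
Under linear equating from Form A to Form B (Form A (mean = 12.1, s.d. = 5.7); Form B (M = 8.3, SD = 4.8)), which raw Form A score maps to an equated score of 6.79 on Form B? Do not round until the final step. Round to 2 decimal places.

Invert y = (SD_Y/SD_X)(x − M_X) + M_Y:
x = (SD_X/SD_Y)(y − M_Y) + M_X = (5.7/4.8)(6.79 − 8.3) + 12.1
x = 1.187500 × -1.510 + 12.1 = 10.31

10.31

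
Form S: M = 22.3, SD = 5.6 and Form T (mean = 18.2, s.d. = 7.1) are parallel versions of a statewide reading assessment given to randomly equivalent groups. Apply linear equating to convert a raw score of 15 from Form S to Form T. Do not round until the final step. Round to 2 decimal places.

8.94

Linear equating: y = (SD_Y/SD_X)(x − M_X) + M_Y
y = (7.1/5.6)(15 − 22.3) + 18.2
y = 1.267857 × -7.3 + 18.2 = -9.2554 + 18.2 = 8.94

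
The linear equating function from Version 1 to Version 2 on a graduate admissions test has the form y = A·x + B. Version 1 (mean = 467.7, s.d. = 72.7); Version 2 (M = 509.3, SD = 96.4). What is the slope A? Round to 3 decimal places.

A = SD_Y / SD_X = 96.4 / 72.7 = 1.326

1.326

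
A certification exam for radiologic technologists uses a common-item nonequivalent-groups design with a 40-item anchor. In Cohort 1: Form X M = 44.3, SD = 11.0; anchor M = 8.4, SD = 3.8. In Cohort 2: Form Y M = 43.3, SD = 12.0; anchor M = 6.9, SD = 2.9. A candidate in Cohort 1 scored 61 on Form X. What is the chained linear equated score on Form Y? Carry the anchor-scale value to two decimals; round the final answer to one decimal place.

Form X → anchor (Cohort 1): v = (3.8/11.0)(61 − 44.3) + 8.4 = 14.17
anchor → Form Y (Cohort 2): y = (12.0/2.9)(14.17 − 6.9) + 43.3 = 73.4

73.4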